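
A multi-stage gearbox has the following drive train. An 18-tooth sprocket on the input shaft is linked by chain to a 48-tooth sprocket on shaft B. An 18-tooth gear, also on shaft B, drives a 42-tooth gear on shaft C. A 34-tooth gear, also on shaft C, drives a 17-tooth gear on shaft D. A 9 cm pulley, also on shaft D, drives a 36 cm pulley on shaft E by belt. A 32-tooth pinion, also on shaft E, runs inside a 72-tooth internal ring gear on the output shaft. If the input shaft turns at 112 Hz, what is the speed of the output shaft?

chain 48/18 = 2.6667 → 112/2.6667 = 42 Hz
gear mesh 42/18 = 2.3333 → 42/2.3333 = 18 Hz
gear mesh 17/34 = 0.5 → 18/0.5 = 36 Hz
belt 36/9 = 4 → 36/4 = 9 Hz
internal gear 72/32 = 2.25 → 9/2.25 = 4 Hz

4 Hz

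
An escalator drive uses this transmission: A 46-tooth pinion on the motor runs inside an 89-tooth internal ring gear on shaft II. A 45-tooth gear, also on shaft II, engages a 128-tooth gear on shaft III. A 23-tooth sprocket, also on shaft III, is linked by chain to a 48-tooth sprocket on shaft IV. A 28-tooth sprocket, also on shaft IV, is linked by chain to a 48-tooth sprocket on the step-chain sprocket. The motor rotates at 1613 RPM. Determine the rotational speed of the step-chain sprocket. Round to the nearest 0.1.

81.9 RPM

internal gear 89/46 = 1.9348 → 1613/1.9348 = 833.69 RPM
gear mesh 128/45 = 2.8444 → 833.69/2.8444 = 293.09 RPM
chain 48/23 = 2.087 → 293.09/2.087 = 140.44 RPM
chain 48/28 = 1.7143 → 140.44/1.7143 = 81.923 RPM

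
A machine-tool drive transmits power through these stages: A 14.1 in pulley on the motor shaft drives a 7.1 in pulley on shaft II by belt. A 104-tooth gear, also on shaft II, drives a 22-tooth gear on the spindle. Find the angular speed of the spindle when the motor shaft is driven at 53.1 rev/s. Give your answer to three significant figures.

the motor shaft → shaft II (belt, 7.1/14.1): 53.1 ÷ 0.50355 = 105.45 rev/s
shaft II → the spindle (gear mesh, 22/104): 105.45 ÷ 0.21154 = 498.5 rev/s

499 rev/s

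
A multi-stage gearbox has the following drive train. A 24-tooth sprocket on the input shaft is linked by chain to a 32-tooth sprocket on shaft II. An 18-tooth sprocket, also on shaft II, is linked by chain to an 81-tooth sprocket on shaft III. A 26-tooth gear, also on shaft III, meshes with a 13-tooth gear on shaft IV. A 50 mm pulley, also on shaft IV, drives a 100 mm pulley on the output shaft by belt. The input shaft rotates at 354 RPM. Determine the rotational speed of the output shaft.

59 RPM

the input shaft → shaft II (chain, 32/24): 354 ÷ 1.3333 = 265.5 RPM
shaft II → shaft III (chain, 81/18): 265.5 ÷ 4.5 = 59 RPM
shaft III → shaft IV (gear mesh, 13/26): 59 ÷ 0.5 = 118 RPM
shaft IV → the output shaft (belt, 100/50): 118 ÷ 2 = 59 RPM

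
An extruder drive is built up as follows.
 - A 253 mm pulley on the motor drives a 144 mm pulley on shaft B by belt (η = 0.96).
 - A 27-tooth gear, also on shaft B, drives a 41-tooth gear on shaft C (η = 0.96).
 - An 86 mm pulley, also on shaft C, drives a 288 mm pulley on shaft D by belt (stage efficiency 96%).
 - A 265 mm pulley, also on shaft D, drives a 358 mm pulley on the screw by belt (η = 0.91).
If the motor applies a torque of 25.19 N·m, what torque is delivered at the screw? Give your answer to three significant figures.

79.3 N·m

Belt: ratio = 144/253 = 0.56917; torque at shaft B = 25.19 × 0.56917 × 0.96 = 13.764 N·m.
Gear mesh: ratio = 41/27 = 1.5185; torque at shaft C = 13.764 × 1.5185 × 0.96 = 20.065 N·m.
Belt: ratio = 288/86 = 3.3488; torque at shaft D = 20.065 × 3.3488 × 0.96 = 64.506 N·m.
Belt: ratio = 358/265 = 1.3509; torque at the screw = 64.506 × 1.3509 × 0.91 = 79.301 N·m.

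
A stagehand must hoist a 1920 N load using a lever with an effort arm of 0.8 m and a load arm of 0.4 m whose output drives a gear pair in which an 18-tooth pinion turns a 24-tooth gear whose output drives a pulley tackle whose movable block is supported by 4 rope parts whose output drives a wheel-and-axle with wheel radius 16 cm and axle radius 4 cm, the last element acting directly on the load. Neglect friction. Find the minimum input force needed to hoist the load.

Lever MA = effort arm / load arm = 0.8/0.4 = 2.
Gear pair MA = 24/18 = 1.3333.
Block-and-tackle MA = number of supporting rope parts = 4.
Wheel-and-axle MA = R/r = 16/4 = 4.
Combined ideal MA = 2 × 1.3333 × 4 × 4 = 42.667.
Effort = load / MA = 1920 / 42.667 = 45 N.

45 N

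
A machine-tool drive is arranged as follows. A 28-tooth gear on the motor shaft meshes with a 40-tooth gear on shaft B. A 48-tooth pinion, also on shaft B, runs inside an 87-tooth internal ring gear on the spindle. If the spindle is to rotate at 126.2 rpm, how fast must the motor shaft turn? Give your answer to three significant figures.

Overall ratio R = 1.4286 × 1.8125 = 2.5893.
Required input speed = output speed × R = 126.2 × 2.5893 = 326.77 rpm.

327 rpm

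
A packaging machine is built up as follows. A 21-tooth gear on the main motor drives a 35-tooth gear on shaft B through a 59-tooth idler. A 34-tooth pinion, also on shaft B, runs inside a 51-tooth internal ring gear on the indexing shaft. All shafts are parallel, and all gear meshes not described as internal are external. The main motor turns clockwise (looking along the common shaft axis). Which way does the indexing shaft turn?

the main motor → shaft B: driver → idler → driven is 2 external meshes, 2 reversals → CW.
shaft B → the indexing shaft: internal mesh, same direction → CW.
2 reversals in total — an even number — so the indexing shaft turns the same way as the main motor.

clockwise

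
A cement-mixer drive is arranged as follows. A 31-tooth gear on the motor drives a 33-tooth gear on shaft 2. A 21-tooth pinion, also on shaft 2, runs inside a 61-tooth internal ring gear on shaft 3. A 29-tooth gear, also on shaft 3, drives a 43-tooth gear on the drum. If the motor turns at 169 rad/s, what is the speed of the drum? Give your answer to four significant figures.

gear mesh 33/31 = 1.0645 → 169/1.0645 = 158.76 rad/s
internal gear 61/21 = 2.9048 → 158.76/2.9048 = 54.654 rad/s
gear mesh 43/29 = 1.4828 → 54.654/1.4828 = 36.86 rad/s

36.86 rad/s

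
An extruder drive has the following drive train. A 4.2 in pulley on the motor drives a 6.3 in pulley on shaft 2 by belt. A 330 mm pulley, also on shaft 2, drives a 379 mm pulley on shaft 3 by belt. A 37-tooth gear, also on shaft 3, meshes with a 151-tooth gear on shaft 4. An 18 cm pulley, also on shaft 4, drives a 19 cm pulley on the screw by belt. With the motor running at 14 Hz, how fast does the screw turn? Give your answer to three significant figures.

Belt: ratio = 6.3/4.2 = 1.5, so shaft 2 turns at 14 / 1.5 = 9.3333 Hz.
Belt: ratio = 379/330 = 1.1485, so shaft 3 turns at 9.3333 / 1.1485 = 8.1266 Hz.
Gear mesh: ratio = 151/37 = 4.0811, so shaft 4 turns at 8.1266 / 4.0811 = 1.9913 Hz.
Belt: ratio = 19/18 = 1.0556, so the screw turns at 1.9913 / 1.0556 = 1.8865 Hz.

1.89 Hz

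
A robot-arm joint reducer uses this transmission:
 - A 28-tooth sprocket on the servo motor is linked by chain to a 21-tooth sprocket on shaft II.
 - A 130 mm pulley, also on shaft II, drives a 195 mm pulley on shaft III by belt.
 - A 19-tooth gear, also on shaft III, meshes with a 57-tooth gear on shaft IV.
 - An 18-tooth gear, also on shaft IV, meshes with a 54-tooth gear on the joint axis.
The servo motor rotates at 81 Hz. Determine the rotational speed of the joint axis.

chain 21/28 = 0.75 → 81/0.75 = 108 Hz
belt 195/130 = 1.5 → 108/1.5 = 72 Hz
gear mesh 57/19 = 3 → 72/3 = 24 Hz
gear mesh 54/18 = 3 → 24/3 = 8 Hz

8 Hz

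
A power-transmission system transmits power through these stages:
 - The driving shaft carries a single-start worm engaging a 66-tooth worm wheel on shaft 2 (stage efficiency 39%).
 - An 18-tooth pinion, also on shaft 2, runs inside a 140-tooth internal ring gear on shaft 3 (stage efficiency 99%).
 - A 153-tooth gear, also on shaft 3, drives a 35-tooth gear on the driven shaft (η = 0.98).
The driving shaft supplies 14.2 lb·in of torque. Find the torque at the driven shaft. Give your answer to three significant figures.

631 lb·in

worm 66/1 = 66 → τ = 14.2·66·0.39 = 365.51 lb·in
internal gear 140/18 = 7.7778 → τ = 365.51·7.7778·0.99 = 2814.4 lb·in
gear mesh 35/153 = 0.22876 → τ = 2814.4·0.22876·0.98 = 630.94 lb·in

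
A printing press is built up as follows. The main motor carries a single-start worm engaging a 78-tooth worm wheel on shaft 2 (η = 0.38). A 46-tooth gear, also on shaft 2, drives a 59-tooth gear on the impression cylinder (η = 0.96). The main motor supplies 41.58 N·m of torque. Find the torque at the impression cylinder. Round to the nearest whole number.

Worm: ratio = 78/1 = 78; torque at shaft 2 = 41.58 × 78 × 0.38 = 1232.4 N·m.
Gear mesh: ratio = 59/46 = 1.2826; torque at the impression cylinder = 1232.4 × 1.2826 × 0.96 = 1517.5 N·m.

1517 N·m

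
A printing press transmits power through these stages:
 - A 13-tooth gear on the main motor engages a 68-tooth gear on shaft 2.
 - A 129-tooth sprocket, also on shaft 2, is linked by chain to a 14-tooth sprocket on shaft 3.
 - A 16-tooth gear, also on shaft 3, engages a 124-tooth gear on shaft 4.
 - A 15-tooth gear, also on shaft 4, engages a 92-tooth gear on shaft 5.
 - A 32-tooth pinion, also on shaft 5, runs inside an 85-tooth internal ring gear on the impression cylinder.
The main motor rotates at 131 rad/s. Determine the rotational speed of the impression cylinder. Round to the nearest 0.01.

1.83 rad/s

Gear mesh: ratio = 68/13 = 5.2308, so shaft 2 turns at 131 / 5.2308 = 25.044 rad/s.
Chain: ratio = 14/129 = 0.10853, so shaft 3 turns at 25.044 / 0.10853 = 230.76 rad/s.
Gear mesh: ratio = 124/16 = 7.75, so shaft 4 turns at 230.76 / 7.75 = 29.776 rad/s.
Gear mesh: ratio = 92/15 = 6.1333, so shaft 5 turns at 29.776 / 6.1333 = 4.8548 rad/s.
Internal gear: ratio = 85/32 = 2.6562, so the impression cylinder turns at 4.8548 / 2.6562 = 1.8277 rad/s.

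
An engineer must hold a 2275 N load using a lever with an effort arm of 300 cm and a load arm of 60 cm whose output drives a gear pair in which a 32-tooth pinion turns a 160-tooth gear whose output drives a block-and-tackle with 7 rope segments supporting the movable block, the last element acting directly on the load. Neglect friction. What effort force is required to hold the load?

Lever MA = effort arm / load arm = 300/60 = 5.
Gear pair MA = 160/32 = 5.
Block-and-tackle MA = number of supporting rope parts = 7.
Combined ideal MA = 5 × 5 × 7 = 175.
Effort = load / MA = 2275 / 175 = 13 N.

13 N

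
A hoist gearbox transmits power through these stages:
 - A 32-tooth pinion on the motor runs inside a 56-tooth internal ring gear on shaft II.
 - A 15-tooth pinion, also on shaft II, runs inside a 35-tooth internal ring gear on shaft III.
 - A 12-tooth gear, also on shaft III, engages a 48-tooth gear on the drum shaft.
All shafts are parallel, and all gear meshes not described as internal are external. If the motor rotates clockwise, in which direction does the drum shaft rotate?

the motor → shaft II: internal mesh, same direction → CW.
shaft II → shaft III: internal mesh, same direction → CW.
shaft III → the drum shaft: external mesh, 1 reversal → CCW.
1 reversal in total — an odd number — so the drum shaft turns opposite to the motor.

anticlockwise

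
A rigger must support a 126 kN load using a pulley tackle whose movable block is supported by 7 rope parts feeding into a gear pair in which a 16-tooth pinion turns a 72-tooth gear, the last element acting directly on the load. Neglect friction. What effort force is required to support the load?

Block-and-tackle MA = number of supporting rope parts = 7.
Gear pair MA = 72/16 = 4.5.
Combined ideal MA = 7 × 4.5 = 31.5.
Effort = load / MA = 126 / 31.5 = 4 kN.

4 kN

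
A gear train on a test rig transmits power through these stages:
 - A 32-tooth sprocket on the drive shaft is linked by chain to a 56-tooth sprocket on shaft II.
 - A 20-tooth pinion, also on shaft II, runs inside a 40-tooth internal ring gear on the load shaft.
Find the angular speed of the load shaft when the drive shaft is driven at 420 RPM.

120 RPM

Chain: ratio = 56/32 = 1.75, so shaft II turns at 420 / 1.75 = 240 RPM.
Internal gear: ratio = 40/20 = 2, so the load shaft turns at 240 / 2 = 120 RPM.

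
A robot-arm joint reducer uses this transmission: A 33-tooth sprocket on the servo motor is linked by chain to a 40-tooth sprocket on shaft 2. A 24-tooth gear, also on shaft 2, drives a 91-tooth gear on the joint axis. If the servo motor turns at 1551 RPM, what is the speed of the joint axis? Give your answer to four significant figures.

chain 40/33 = 1.2121 → 1551/1.2121 = 1279.6 RPM
gear mesh 91/24 = 3.7917 → 1279.6/3.7917 = 337.47 RPM

337.5 RPM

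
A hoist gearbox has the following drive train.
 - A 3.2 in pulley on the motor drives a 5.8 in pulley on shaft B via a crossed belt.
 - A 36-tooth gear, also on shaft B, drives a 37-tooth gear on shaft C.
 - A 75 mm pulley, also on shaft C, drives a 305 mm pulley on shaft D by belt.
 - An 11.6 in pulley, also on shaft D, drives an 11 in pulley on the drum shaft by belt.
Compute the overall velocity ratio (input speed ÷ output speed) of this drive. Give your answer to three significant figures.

7.18

Each stage contributes driven/driver: belt 5.8/3.2 = 1.8125, gear mesh 37/36 = 1.0278, belt 305/75 = 4.0667, belt 11/11.6 = 0.94828.
Overall: 1.8125 × 1.0278 × 4.0667 × 0.94828 = 7.1837.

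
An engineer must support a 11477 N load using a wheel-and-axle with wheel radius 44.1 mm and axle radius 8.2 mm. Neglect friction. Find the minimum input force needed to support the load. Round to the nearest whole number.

Wheel-and-axle MA = R/r = 44.1/8.2 = 5.378.
Effort = load / MA = 11477 / 5.378 = 2134 N.

2134 N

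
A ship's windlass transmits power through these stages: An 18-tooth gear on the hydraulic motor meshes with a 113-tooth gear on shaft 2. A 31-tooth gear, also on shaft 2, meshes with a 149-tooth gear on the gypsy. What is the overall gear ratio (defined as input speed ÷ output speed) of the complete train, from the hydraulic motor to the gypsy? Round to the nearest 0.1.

Each stage contributes driven/driver: gear mesh 113/18 = 6.2778, gear mesh 149/31 = 4.8065.
Overall: 6.2778 × 4.8065 = 30.174.

30.2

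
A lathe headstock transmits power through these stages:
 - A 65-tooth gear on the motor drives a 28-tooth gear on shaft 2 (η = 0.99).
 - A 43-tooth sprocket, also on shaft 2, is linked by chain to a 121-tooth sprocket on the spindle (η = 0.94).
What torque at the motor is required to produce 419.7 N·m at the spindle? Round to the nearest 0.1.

372.1 N·m

Overall ratio R = 0.43077 × 2.814 = 1.2122; overall efficiency η = 0.99 × 0.94 = 0.9306.
Input torque = output torque / (R × η) = 419.7 / (1.2122 × 0.9306) = 372.06 N·m.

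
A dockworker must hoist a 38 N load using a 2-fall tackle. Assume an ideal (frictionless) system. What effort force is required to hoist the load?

19 N

Block-and-tackle MA = number of supporting rope parts = 2.
Effort = load / MA = 38 / 2 = 19 N.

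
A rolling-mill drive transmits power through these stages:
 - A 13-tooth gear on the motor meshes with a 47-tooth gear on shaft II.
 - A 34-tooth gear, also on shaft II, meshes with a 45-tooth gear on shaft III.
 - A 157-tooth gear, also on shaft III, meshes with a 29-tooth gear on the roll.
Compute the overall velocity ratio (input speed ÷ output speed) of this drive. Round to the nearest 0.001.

0.884

Each stage contributes driven/driver: gear mesh 47/13 = 3.6154, gear mesh 45/34 = 1.3235, gear mesh 29/157 = 0.18471.
Overall: 3.6154 × 1.3235 × 0.18471 = 0.88387.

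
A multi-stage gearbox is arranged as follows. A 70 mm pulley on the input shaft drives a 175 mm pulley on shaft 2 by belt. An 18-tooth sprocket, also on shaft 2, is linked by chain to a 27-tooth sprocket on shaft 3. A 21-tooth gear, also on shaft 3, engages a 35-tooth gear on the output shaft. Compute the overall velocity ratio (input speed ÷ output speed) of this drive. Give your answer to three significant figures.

Each stage contributes driven/driver: belt 175/70 = 2.5, chain 27/18 = 1.5, gear mesh 35/21 = 1.6667.
Overall: 2.5 × 1.5 × 1.6667 = 6.25.

6.25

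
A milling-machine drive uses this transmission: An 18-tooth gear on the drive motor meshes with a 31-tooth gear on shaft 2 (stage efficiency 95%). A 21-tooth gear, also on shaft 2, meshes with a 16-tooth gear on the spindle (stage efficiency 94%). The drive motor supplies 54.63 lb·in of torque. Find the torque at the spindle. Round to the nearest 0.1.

Gear mesh: ratio = 31/18 = 1.7222; torque at shaft 2 = 54.63 × 1.7222 × 0.95 = 89.381 lb·in.
Gear mesh: ratio = 16/21 = 0.7619; torque at the spindle = 89.381 × 0.7619 × 0.94 = 64.014 lb·in.

64.0 lb·in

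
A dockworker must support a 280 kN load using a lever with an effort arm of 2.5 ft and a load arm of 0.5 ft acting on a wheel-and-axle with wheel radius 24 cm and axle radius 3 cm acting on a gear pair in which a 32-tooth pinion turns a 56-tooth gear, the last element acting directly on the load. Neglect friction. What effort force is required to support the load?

4 kN

Lever MA = effort arm / load arm = 2.5/0.5 = 5.
Wheel-and-axle MA = R/r = 24/3 = 8.
Gear pair MA = 56/32 = 1.75.
Combined ideal MA = 5 × 8 × 1.75 = 70.
Effort = load / MA = 280 / 70 = 4 kN.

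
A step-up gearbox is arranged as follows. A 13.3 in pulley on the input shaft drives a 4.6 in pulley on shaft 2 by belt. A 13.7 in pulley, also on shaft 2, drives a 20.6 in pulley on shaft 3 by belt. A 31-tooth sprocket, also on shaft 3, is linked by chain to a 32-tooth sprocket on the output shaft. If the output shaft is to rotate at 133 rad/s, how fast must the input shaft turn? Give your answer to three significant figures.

Overall ratio R = 0.34586 × 1.5036 × 1.0323 = 0.53684.
Required input speed = output speed × R = 133 × 0.53684 = 71.399 rad/s.

71.4 rad/s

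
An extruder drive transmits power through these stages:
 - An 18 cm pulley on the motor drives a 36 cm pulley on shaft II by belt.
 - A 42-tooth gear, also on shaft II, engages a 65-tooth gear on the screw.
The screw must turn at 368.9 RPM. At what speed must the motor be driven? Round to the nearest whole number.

1142 RPM

Overall ratio R = 2 × 1.5476 = 3.0952.
Required input speed = output speed × R = 368.9 × 3.0952 = 1141.8 RPM.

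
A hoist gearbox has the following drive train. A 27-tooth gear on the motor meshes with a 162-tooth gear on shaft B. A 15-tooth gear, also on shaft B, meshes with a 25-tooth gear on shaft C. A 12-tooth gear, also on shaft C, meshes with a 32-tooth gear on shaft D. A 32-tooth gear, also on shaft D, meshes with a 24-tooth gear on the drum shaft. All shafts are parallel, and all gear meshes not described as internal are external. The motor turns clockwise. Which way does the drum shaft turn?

the motor → shaft B: external mesh, 1 reversal → CCW.
shaft B → shaft C: external mesh, 1 reversal → CW.
shaft C → shaft D: external mesh, 1 reversal → CCW.
shaft D → the drum shaft: external mesh, 1 reversal → CW.
4 reversals in total — an even number — so the drum shaft turns the same way as the motor.

clockwise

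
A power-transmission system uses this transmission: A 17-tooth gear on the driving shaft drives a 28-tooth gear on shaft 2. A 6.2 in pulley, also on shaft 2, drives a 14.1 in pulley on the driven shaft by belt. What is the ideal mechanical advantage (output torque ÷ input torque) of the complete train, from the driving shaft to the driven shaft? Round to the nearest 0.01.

3.75

Each stage contributes driven/driver: gear mesh 28/17 = 1.6471, belt 14.1/6.2 = 2.2742.
Overall: 1.6471 × 2.2742 = 3.7457.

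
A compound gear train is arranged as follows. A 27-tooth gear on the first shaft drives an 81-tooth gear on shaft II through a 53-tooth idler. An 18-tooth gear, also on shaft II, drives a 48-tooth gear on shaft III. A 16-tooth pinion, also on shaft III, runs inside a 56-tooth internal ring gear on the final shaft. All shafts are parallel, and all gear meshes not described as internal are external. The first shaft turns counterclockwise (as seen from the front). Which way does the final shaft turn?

clockwise

the first shaft → shaft II: driver → idler → driven is 2 external meshes, 2 reversals → CCW.
shaft II → shaft III: external mesh, 1 reversal → CW.
shaft III → the final shaft: internal mesh, same direction → CW.
3 reversals in total — an odd number — so the final shaft turns opposite to the first shaft.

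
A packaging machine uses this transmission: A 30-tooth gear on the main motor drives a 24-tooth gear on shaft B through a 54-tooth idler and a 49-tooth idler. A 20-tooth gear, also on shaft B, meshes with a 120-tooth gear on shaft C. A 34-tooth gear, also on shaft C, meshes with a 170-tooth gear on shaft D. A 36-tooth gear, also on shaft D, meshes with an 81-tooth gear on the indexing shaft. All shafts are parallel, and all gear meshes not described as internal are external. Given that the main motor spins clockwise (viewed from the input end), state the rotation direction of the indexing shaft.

the main motor → shaft B: driver → idler → idler → driven is 3 external meshes, 3 reversals → CCW.
shaft B → shaft C: external mesh, 1 reversal → CW.
shaft C → shaft D: external mesh, 1 reversal → CCW.
shaft D → the indexing shaft: external mesh, 1 reversal → CW.
6 reversals in total — an even number — so the indexing shaft turns the same way as the main motor.

clockwise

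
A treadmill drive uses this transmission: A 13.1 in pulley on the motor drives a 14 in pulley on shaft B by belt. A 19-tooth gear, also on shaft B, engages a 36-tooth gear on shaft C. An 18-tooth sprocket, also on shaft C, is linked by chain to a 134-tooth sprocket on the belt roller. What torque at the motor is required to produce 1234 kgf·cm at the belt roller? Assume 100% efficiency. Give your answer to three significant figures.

81.9 kgf·cm

Overall ratio R = 1.0687 × 1.8947 × 7.4444 = 15.074.
Input torque = output torque / R = 1234 / 15.074 = 81.861 kgf·cm.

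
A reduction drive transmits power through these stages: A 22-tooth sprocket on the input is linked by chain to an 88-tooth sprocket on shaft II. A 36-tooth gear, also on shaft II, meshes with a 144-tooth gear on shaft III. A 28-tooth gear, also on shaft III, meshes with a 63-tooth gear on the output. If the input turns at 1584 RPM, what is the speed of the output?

the input → shaft II (chain, 88/22): 1584 ÷ 4 = 396 RPM
shaft II → shaft III (gear mesh, 144/36): 396 ÷ 4 = 99 RPM
shaft III → the output (gear mesh, 63/28): 99 ÷ 2.25 = 44 RPM

44 RPM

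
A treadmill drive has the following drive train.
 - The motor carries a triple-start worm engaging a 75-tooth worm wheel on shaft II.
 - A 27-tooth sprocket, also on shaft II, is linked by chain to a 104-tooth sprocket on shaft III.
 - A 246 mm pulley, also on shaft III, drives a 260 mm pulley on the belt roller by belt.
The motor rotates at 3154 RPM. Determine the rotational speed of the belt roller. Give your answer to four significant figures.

30.99 RPM

worm 75/3 = 25 → 3154/25 = 126.16 RPM
chain 104/27 = 3.8519 → 126.16/3.8519 = 32.753 RPM
belt 260/246 = 1.0569 → 32.753/1.0569 = 30.989 RPM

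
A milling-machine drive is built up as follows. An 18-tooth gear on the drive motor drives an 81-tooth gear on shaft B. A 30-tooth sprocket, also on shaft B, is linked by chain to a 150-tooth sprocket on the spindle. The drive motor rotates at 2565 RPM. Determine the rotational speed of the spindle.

Gear mesh: ratio = 81/18 = 4.5, so shaft B turns at 2565 / 4.5 = 570 RPM.
Chain: ratio = 150/30 = 5, so the spindle turns at 570 / 5 = 114 RPM.

114 RPM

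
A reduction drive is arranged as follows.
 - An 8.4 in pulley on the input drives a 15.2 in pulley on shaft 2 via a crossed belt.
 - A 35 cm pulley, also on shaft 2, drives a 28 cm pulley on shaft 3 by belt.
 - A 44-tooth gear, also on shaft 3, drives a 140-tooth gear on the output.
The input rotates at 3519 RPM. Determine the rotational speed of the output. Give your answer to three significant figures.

the input → shaft 2 (belt, 15.2/8.4): 3519 ÷ 1.8095 = 1944.7 RPM
shaft 2 → shaft 3 (belt, 28/35): 1944.7 ÷ 0.8 = 2430.9 RPM
shaft 3 → the output (gear mesh, 140/44): 2430.9 ÷ 3.1818 = 763.99 RPM

764 RPM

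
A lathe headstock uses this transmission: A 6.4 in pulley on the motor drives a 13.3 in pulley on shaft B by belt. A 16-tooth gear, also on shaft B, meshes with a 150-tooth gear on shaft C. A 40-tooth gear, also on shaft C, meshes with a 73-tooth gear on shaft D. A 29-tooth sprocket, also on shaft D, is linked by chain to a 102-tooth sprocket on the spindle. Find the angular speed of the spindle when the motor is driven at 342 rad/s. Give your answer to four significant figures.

the motor → shaft B (belt, 13.3/6.4): 342 ÷ 2.0781 = 164.57 rad/s
shaft B → shaft C (gear mesh, 150/16): 164.57 ÷ 9.375 = 17.554 rad/s
shaft C → shaft D (gear mesh, 73/40): 17.554 ÷ 1.825 = 9.6188 rad/s
shaft D → the spindle (chain, 102/29): 9.6188 ÷ 3.5172 = 2.7348 rad/s

2.735 rad/s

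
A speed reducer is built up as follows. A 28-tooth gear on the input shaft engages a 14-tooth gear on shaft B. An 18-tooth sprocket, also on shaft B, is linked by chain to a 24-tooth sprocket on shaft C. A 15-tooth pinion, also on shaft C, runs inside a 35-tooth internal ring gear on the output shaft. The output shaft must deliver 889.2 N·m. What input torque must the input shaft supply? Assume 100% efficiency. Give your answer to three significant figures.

572 N·m

Overall ratio R = 0.5 × 1.3333 × 2.3333 = 1.5556.
Input torque = output torque / R = 889.2 / 1.5556 = 571.63 N·m.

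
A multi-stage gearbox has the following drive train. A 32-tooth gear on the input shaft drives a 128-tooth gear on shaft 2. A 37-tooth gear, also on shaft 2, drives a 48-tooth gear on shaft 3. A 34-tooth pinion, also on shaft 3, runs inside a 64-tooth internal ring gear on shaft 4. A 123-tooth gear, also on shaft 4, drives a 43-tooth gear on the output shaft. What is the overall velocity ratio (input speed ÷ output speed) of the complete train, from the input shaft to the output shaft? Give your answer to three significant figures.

3.41

Each stage contributes driven/driver: gear mesh 128/32 = 4, gear mesh 48/37 = 1.2973, internal gear 64/34 = 1.8824, gear mesh 43/123 = 0.34959.
Overall: 4 × 1.2973 × 1.8824 × 0.34959 = 3.4148.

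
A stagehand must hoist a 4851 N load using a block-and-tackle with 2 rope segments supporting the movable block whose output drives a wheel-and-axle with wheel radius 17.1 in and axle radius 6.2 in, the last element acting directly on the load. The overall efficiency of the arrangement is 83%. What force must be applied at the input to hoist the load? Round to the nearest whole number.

1060 N

Block-and-tackle MA = number of supporting rope parts = 2.
Wheel-and-axle MA = R/r = 17.1/6.2 = 2.7581.
Combined ideal MA = 2 × 2.7581 = 5.5161.
Actual MA = 5.5161 × 0.83 = 4.5784.
Effort = load / actual MA = 4851 / 4.5784 = 1059.5 N.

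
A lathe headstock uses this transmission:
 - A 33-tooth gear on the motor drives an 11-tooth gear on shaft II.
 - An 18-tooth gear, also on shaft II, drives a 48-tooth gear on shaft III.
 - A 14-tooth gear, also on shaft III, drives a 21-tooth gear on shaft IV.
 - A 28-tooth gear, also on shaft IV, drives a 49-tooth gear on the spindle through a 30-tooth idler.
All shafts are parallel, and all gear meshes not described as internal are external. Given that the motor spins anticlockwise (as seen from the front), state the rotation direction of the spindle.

clockwise

the motor → shaft II: external mesh, 1 reversal → CW.
shaft II → shaft III: external mesh, 1 reversal → CCW.
shaft III → shaft IV: external mesh, 1 reversal → CW.
shaft IV → the spindle: driver → idler → driven is 2 external meshes, 2 reversals → CW.
5 reversals in total — an odd number — so the spindle turns opposite to the motor.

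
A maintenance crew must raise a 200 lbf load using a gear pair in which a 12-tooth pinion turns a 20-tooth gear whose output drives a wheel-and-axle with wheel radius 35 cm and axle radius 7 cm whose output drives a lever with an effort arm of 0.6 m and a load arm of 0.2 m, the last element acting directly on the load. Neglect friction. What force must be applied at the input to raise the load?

8 lbf

Gear pair MA = 20/12 = 1.6667.
Wheel-and-axle MA = R/r = 35/7 = 5.
Lever MA = effort arm / load arm = 0.6/0.2 = 3.
Combined ideal MA = 1.6667 × 5 × 3 = 25.
Effort = load / MA = 200 / 25 = 8 lbf.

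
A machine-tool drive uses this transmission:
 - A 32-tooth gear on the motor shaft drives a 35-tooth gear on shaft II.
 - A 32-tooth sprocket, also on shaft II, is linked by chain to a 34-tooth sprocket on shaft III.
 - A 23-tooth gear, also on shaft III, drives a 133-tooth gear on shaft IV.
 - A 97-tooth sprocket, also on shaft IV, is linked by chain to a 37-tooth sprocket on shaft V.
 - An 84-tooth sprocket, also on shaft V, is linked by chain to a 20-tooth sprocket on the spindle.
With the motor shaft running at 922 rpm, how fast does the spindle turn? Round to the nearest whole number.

1511 rpm

the motor shaft → shaft II (gear mesh, 35/32): 922 ÷ 1.0938 = 842.97 rpm
shaft II → shaft III (chain, 34/32): 842.97 ÷ 1.0625 = 793.38 rpm
shaft III → shaft IV (gear mesh, 133/23): 793.38 ÷ 5.7826 = 137.2 rpm
shaft IV → shaft V (chain, 37/97): 137.2 ÷ 0.38144 = 359.69 rpm
shaft V → the spindle (chain, 20/84): 359.69 ÷ 0.2381 = 1510.7 rpm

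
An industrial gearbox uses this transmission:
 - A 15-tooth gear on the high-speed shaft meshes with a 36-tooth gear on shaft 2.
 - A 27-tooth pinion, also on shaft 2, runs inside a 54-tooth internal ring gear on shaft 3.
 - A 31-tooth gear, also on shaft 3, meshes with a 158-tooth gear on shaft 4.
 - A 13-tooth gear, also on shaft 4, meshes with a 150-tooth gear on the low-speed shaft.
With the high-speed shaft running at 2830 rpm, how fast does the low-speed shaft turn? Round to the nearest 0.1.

10.0 rpm

Gear mesh: ratio = 36/15 = 2.4, so shaft 2 turns at 2830 / 2.4 = 1179.2 rpm.
Internal gear: ratio = 54/27 = 2, so shaft 3 turns at 1179.2 / 2 = 589.58 rpm.
Gear mesh: ratio = 158/31 = 5.0968, so shaft 4 turns at 589.58 / 5.0968 = 115.68 rpm.
Gear mesh: ratio = 150/13 = 11.538, so the low-speed shaft turns at 115.68 / 11.538 = 10.025 rpm.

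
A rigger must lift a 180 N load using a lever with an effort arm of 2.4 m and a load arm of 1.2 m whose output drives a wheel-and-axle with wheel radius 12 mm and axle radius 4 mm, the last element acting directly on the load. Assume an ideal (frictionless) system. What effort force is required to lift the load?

30 N

Lever MA = effort arm / load arm = 2.4/1.2 = 2.
Wheel-and-axle MA = R/r = 12/4 = 3.
Combined ideal MA = 2 × 3 = 6.
Effort = load / MA = 180 / 6 = 30 N.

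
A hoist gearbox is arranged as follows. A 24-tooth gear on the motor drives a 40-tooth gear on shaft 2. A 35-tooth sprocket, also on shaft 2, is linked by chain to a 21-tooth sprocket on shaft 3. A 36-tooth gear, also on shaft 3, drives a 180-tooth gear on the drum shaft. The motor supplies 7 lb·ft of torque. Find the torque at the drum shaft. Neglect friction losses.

Gear mesh: ratio = 40/24 = 1.6667; torque at shaft 2 = 7 × 1.6667 = 11.667 lb·ft.
Chain: ratio = 21/35 = 0.6; torque at shaft 3 = 11.667 × 0.6 = 7 lb·ft.
Gear mesh: ratio = 180/36 = 5; torque at the drum shaft = 7 × 5 = 35 lb·ft.

35 lb·ft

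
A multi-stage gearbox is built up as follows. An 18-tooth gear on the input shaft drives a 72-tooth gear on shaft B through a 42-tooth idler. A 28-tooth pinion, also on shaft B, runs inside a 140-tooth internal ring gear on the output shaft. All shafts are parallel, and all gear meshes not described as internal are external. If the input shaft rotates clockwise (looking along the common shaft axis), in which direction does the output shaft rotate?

the input shaft → shaft B: driver → idler → driven is 2 external meshes, 2 reversals → CW.
shaft B → the output shaft: internal mesh, same direction → CW.
2 reversals in total — an even number — so the output shaft turns the same way as the input shaft.

clockwise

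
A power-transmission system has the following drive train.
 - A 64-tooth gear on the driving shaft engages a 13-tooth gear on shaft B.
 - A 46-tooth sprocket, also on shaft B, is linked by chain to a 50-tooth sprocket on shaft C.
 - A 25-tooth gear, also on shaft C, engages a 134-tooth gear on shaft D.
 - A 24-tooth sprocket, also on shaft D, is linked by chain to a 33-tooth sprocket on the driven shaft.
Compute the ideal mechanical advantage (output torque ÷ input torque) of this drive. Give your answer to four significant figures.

Each stage contributes driven/driver: gear mesh 13/64 = 0.20312, chain 50/46 = 1.087, gear mesh 134/25 = 5.36, chain 33/24 = 1.375.
Overall: 0.20312 × 1.087 × 5.36 × 1.375 = 1.6272.

1.627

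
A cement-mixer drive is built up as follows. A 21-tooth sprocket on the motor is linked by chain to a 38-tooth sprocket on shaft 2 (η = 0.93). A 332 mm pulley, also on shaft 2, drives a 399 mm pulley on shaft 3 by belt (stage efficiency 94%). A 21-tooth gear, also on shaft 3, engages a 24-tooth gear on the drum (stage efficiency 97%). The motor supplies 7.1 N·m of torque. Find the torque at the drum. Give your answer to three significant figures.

After the chain (38/21): 7.1 × 1.8095 × 0.93 = 11.948 N·m
After the belt (399/332): 11.948 × 1.2018 × 0.94 = 13.498 N·m
After the gear mesh (24/21): 13.498 × 1.1429 × 0.97 = 14.963 N·m

15.0 N·m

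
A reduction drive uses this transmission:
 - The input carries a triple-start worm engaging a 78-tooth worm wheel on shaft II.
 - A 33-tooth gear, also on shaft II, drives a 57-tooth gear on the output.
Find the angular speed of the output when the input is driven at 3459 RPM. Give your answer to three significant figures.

77.0 RPM

Worm: ratio = 78/3 = 26, so shaft II turns at 3459 / 26 = 133.04 RPM.
Gear mesh: ratio = 57/33 = 1.7273, so the output turns at 133.04 / 1.7273 = 77.022 RPM.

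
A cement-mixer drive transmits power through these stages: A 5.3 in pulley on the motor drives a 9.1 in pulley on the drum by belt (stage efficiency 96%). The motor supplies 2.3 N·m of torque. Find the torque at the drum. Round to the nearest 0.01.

3.79 N·m

After the belt (9.1/5.3): 2.3 × 1.717 × 0.96 = 3.7911 N·m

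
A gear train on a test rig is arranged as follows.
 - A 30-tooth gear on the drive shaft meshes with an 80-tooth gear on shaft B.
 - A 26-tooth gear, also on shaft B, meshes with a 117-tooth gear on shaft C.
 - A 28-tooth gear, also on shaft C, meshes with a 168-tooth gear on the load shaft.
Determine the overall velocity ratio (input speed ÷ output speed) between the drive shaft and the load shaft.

Each stage contributes driven/driver: gear mesh 80/30 = 2.6667, gear mesh 117/26 = 4.5, gear mesh 168/28 = 6.
Overall: 2.6667 × 4.5 × 6 = 72.

72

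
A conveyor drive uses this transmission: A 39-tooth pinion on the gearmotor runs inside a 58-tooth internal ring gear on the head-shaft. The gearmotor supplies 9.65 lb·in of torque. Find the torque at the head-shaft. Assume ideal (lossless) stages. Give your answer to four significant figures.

14.35 lb·in

internal gear 58/39 = 1.4872 → τ = 9.65·1.4872 = 14.351 lb·in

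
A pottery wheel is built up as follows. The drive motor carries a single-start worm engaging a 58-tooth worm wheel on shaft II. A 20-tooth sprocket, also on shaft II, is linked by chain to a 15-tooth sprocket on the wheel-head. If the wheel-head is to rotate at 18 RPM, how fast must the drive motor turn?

Overall ratio R = 58 × 0.75 = 43.5.
Required input speed = output speed × R = 18 × 43.5 = 783 RPM.

783 RPM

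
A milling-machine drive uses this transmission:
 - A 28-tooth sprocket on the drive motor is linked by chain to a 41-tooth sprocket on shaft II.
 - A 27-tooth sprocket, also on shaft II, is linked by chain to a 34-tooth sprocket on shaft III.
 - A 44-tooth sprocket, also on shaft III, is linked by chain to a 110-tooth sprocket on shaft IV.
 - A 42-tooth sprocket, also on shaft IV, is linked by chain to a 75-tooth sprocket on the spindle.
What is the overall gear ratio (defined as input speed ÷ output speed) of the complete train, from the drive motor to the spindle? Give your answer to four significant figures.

Each stage contributes driven/driver: chain 41/28 = 1.4643, chain 34/27 = 1.2593, chain 110/44 = 2.5, chain 75/42 = 1.7857.
Overall: 1.4643 × 1.2593 × 2.5 × 1.7857 = 8.2318.

8.232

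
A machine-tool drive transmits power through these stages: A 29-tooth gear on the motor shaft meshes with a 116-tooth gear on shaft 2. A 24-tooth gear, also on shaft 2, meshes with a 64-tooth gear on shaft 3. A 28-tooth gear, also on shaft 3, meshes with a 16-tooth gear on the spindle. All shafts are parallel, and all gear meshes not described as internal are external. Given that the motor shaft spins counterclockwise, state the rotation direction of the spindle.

clockwise

the motor shaft → shaft 2: external mesh, 1 reversal → CW.
shaft 2 → shaft 3: external mesh, 1 reversal → CCW.
shaft 3 → the spindle: external mesh, 1 reversal → CW.
3 reversals in total — an odd number — so the spindle turns opposite to the motor shaft.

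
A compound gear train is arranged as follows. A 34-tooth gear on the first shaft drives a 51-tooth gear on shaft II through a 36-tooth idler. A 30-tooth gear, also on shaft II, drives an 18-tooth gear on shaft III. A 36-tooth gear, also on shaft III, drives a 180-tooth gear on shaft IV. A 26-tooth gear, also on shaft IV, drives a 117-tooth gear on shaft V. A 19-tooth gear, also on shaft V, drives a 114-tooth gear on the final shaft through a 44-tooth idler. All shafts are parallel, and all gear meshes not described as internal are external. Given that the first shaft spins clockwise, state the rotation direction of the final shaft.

counterclockwise

the first shaft → shaft II: driver → idler → driven is 2 external meshes, 2 reversals → CW.
shaft II → shaft III: external mesh, 1 reversal → CCW.
shaft III → shaft IV: external mesh, 1 reversal → CW.
shaft IV → shaft V: external mesh, 1 reversal → CCW.
shaft V → the final shaft: driver → idler → driven is 2 external meshes, 2 reversals → CCW.
7 reversals in total — an odd number — so the final shaft turns opposite to the first shaft.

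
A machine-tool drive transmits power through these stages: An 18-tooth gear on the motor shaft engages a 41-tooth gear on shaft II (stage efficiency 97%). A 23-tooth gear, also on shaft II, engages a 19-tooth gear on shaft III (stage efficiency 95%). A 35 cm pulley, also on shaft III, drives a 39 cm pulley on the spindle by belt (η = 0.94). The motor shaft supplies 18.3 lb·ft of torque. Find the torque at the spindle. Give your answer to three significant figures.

After the gear mesh (41/18): 18.3 × 2.2778 × 0.97 = 40.433 lb·ft
After the gear mesh (19/23): 40.433 × 0.82609 × 0.95 = 31.731 lb·ft
After the belt (39/35): 31.731 × 1.1143 × 0.94 = 33.236 lb·ft

33.2 lb·ft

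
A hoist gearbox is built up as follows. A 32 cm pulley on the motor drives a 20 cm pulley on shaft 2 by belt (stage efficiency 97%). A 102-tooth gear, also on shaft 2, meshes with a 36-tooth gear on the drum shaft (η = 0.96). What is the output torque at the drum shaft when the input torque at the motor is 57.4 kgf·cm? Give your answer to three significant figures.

11.8 kgf·cm

belt 20/32 = 0.625 → τ = 57.4·0.625·0.97 = 34.799 kgf·cm
gear mesh 36/102 = 0.35294 → τ = 34.799·0.35294·0.96 = 11.791 kgf·cm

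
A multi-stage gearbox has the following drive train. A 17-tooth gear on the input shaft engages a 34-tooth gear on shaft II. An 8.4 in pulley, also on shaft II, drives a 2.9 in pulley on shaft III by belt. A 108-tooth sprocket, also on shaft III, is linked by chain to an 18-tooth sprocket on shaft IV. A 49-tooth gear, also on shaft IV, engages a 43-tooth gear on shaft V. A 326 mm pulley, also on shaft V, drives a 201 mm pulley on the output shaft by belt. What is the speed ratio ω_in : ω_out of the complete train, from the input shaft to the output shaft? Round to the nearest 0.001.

Each stage contributes driven/driver: gear mesh 34/17 = 2, belt 2.9/8.4 = 0.34524, chain 18/108 = 0.16667, gear mesh 43/49 = 0.87755, belt 201/326 = 0.61656.
Overall: 2 × 0.34524 × 0.16667 × 0.87755 × 0.61656 = 0.062266.

0.062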